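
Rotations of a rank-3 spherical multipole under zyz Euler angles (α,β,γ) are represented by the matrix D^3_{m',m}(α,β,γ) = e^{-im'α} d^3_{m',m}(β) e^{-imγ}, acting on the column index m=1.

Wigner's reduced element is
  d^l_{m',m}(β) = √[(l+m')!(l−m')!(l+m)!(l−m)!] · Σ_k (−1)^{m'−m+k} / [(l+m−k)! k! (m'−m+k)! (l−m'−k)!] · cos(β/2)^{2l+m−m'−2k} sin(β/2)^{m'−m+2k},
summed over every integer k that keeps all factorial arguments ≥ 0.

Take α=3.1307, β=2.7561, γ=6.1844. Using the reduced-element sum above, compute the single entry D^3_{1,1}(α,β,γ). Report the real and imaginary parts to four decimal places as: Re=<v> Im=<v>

Re=-0.1928 Im=-0.0212

First d^3_{1,1}(β=2.7561), then the phase factors e^{-i(1)α} and e^{-i(1)γ}:
With c≡cos(β/2)=0.191555 and s≡sin(β/2)=0.981482, N=[24·2·24·2]^{1/2}=48.000000
k∈{0,1,2} keeps every argument non-negative
  k=0: (−1)^0·48.0000/(48)·0.1916^6·0.9815^0 = +0.000049
  k=1: (−1)^1·48.0000/(6)·0.1916^4·0.9815^2 = -0.010376
  k=2: (−1)^2·48.0000/(8)·0.1916^2·0.9815^4 = +0.204300
d^3_{1,1}(2.7561) = +0.000049 -0.010376 +0.204300 = +0.193973
D = (-0.999941-0.010892i)·(+0.193973)·(+0.995125+0.098625i) = -0.192808-0.021232i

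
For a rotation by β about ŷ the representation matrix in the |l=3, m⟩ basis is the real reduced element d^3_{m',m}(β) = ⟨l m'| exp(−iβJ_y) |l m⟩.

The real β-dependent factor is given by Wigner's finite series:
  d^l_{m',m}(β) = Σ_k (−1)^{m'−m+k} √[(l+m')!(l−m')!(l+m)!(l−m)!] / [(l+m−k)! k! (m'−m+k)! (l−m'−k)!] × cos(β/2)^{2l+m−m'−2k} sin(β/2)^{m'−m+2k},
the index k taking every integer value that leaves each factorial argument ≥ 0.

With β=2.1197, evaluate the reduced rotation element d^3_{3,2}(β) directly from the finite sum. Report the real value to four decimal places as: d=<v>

d^3_{3,2}(β=2.1197) via Wigner's sum:
Half-angle: c=0.489003, s=0.872282. N=√(720·1·120·1)=293.938769
k: max(0,(2)−(3))=0 … min(3+(2),3−(3))=0
  k=0: (−1)^1·293.9388/(120)·0.4890^5·0.8723^1 = -0.059743
d^3_{3,2}(2.1197) = -0.059743

d=-0.0597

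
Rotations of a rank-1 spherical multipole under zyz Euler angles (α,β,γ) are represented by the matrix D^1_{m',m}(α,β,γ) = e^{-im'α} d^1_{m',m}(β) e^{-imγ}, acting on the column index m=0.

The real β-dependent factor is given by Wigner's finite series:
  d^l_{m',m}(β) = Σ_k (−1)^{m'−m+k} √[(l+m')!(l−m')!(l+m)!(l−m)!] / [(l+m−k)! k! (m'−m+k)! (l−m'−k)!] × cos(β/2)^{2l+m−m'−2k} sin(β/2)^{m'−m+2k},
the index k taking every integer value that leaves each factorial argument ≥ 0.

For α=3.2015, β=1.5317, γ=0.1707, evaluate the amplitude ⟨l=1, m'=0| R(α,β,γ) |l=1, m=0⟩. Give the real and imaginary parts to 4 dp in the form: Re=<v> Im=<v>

First d^1_{0,0}(β=1.5317), then the phase factors e^{-i(0)α} and e^{-i(0)γ}:
c=cos(1.5317/2)=0.720793, s=sin(1.5317/2)=0.693150; N=√[1·1·1·1]=1.000000
Admissible k: 0..1 (factorial args all ≥0)
  k=0: (−1)^0·1.0000/(1)·0.7208^2·0.6931^0 = +0.519543
  k=1: (−1)^1·1.0000/(1)·0.7208^0·0.6931^2 = -0.480457
d^1_{0,0}(1.5317) = +0.519543 -0.480457 = +0.039086
Attach z-rotation phases: D = e^{-i(0)(3.2015)}·(+0.039086)·e^{-i(0)(0.1707)} = +0.039086+0.000000i

Re=0.0391 Im=0.0000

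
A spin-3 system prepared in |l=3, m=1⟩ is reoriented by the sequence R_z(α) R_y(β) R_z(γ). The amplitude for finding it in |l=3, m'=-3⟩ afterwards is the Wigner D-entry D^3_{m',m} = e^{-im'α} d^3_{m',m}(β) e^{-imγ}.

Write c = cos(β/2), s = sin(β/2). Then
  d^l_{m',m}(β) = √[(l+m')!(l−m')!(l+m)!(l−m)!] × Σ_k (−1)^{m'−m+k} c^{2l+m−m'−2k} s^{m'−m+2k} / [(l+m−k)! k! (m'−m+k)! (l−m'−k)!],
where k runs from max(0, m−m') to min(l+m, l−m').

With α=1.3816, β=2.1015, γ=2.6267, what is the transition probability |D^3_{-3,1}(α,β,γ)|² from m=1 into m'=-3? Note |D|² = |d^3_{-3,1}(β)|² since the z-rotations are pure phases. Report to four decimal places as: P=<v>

Split into d^3_{-3,1}(β=2.1015) × two z-phases.
Half-angle: c=0.496920, s=0.867796. N=√(1·720·24·2)=185.903201
k∈{4} keeps every argument non-negative
  k=4: (−1)^0·185.9032/(48)·0.4969^2·0.8678^4 = +0.542363
d^3_{-3,1}(2.1015) = +0.542363
|D^3_{-3,1}|² = |d^3_{-3,1}(β)|² = (+0.542363)² = 0.294158 (the z-rotation phases have unit modulus)

P=0.2942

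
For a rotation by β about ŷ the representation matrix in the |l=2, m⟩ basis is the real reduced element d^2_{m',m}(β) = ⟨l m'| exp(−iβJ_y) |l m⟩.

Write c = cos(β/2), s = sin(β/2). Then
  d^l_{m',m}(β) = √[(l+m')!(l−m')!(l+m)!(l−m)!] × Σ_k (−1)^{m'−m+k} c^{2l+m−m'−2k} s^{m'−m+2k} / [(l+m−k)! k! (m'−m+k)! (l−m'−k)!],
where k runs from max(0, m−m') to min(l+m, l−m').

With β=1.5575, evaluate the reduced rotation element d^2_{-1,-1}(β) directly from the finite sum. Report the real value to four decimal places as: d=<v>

d^2_{-1,-1}(β=1.5575) via Wigner's sum:
c=cos(1.5575/2)=0.711792, s=sin(1.5575/2)=0.702390; N=√[1·6·1·6]=6.000000
k: max(0,(-1)−(-1))=0 … min(2+(-1),2−(-1))=1
  k=0: (−1)^0·6.0000/(6)·0.7118^4·0.7024^0 = +0.256692
  k=1: (−1)^1·6.0000/(2)·0.7118^2·0.7024^2 = -0.749867
d^2_{-1,-1}(1.5575) = +0.256692 -0.749867 = -0.493175

d=-0.4932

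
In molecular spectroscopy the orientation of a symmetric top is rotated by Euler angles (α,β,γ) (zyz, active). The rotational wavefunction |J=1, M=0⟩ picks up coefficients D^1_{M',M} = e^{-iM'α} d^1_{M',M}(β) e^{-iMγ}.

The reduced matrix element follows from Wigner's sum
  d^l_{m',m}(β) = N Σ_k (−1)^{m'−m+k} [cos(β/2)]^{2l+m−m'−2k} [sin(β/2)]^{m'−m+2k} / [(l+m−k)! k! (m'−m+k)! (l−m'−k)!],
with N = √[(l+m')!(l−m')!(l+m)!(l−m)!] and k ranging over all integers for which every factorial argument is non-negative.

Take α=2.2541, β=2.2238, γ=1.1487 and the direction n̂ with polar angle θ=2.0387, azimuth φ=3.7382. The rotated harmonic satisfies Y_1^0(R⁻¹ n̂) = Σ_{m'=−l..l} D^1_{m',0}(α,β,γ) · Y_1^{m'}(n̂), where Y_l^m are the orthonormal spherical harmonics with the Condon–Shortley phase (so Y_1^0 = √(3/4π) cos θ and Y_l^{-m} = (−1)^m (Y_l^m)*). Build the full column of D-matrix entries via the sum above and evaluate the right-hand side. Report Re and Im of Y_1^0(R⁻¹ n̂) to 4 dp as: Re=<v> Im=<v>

Need the full column D^1_{m',0} for m'=−1..1 at α=2.2541, β=2.2238, γ=1.1487.
cos(β/2)=0.442959, sin(β/2)=0.896542
d^1_{-1,0}: single k=1 term ⇒ +0.561628;  D = -0.354589+0.435538i
d^1_{0,0}: k∈[0..1] ⇒ +0.196213 -0.803787 = -0.607575;  D = -0.607575+0.000000i
d^1_{1,0}: single k=0 term ⇒ -0.561628;  D = +0.354589+0.435538i
Y_1^{m'}(θ=2.0387,φ=3.7382) and Σ D·Y over m':
  (-0.3546+0.4355i)·(-0.2551+0.1732i)  (-0.6076+0.0000i)·(-0.2204+0.0000i)  (+0.3546+0.4355i)·(+0.2551+0.1732i)
Y_1^0(R⁻¹ n̂) = +0.163881+0.000000i

Re=0.1639 Im=0.0000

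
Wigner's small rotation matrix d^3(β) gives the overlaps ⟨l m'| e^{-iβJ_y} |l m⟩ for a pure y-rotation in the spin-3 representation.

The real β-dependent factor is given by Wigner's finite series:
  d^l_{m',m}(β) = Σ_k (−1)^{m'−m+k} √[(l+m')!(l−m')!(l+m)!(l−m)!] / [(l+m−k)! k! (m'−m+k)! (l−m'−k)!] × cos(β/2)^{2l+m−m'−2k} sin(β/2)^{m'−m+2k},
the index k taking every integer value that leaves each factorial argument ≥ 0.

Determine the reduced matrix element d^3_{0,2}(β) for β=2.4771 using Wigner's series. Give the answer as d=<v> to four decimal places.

d=-0.4099

d^3_{0,2}(β=2.4771) via Wigner's sum:
With c≡cos(β/2)=0.326167 and s≡sin(β/2)=0.945312, N=[6·6·120·1]^{1/2}=65.726707
k: max(0,(2)−(0))=2 … min(3+(2),3−(0))=3
  k=2: (−1)^0·65.7267/(12)·0.3262^4·0.9453^2 = +0.055395
  k=3: (−1)^1·65.7267/(12)·0.3262^2·0.9453^4 = -0.465310
d^3_{0,2}(2.4771) = +0.055395 -0.465310 = -0.409915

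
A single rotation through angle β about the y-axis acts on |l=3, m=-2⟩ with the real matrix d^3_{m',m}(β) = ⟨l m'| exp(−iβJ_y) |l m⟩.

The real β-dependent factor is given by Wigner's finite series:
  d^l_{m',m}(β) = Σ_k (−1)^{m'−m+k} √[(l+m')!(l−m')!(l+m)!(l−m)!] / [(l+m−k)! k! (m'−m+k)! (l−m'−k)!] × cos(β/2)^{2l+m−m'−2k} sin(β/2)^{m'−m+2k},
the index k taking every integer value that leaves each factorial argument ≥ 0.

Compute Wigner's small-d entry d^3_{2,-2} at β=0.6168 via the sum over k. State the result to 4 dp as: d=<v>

d^3_{2,-2}(β=0.6168) via Wigner's sum:
c=cos(0.6168/2)=0.952820, s=sin(0.6168/2)=0.303535; N=√[120·1·1·120]=120.000000
k: max(0,(-2)−(2))=0 … min(3+(-2),3−(2))=1
  k=0: (−1)^4·120.0000/(24)·0.9528^2·0.3035^4 = +0.038532
  k=1: (−1)^5·120.0000/(120)·0.9528^0·0.3035^6 = -0.000782
d^3_{2,-2}(0.6168) = +0.038532 -0.000782 = +0.037750

d=0.0378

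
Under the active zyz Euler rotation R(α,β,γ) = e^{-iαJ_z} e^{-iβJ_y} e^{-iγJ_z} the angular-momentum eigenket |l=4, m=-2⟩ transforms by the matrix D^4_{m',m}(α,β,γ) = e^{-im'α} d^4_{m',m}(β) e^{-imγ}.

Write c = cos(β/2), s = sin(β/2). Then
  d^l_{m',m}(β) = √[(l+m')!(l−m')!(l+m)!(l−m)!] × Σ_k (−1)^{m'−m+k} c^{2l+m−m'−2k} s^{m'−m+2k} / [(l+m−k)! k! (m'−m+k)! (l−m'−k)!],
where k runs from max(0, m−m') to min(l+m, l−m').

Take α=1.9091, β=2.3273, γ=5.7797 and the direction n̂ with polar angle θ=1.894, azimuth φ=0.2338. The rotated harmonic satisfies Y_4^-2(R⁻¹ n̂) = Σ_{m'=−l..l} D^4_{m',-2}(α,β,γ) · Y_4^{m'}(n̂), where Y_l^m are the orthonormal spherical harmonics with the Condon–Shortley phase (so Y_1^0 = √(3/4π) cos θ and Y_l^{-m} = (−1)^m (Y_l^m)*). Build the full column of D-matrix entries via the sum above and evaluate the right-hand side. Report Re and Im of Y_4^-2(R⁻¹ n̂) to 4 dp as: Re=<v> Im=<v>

Need the full column D^4_{m',-2} for m'=−4..4 at α=1.9091, β=2.3273, γ=5.7797.
cos(β/2)=0.395991, sin(β/2)=0.918255
d^4_{-4,-2}: single k=2 term ⇒ +0.017203;  D = +0.016182+0.005838i
d^4_{-3,-2}: k∈[1..2] ⇒ +0.005246 -0.084625 = -0.079379;  D = -0.000630+0.079377i
d^4_{-2,-2}: k∈[0..2] ⇒ +0.000605 -0.039014 +0.262230 = +0.223821;  D = -0.211718+0.072605i
d^4_{-1,-2}: k∈[0..2] ⇒ -0.005948 +0.159926 -0.573304 = -0.419326;  D = -0.259957-0.329024i
d^4_{0,-2}: k∈[0..2] ⇒ +0.030843 -0.442264 +0.891804 = +0.480383;  D = +0.256728-0.406028i
d^4_{1,-2}: k∈[0..2] ⇒ -0.106617 +0.859956 -0.924832 = -0.171493;  D = +0.167151+0.038349i
d^4_{2,-2}: k∈[0..2] ⇒ +0.262230 -1.128053 +0.505481 = -0.360342;  D = -0.040554-0.358052i
d^4_{3,-2}: k∈[0..1] ⇒ -0.455046 +0.815625 = +0.360579;  D = +0.324512-0.157192i
d^4_{4,-2}: single k=0 term ⇒ +0.497425;  D = -0.353133-0.350326i
Y_4^{m'}(θ=1.894,φ=0.2338) and Σ D·Y over m':
  (+0.0162+0.0058i)·(+0.2124-0.2879i)  (-0.0006+0.0794i)·(-0.2589+0.2187i)  (-0.2117+0.0726i)·(-0.0789+0.0398i)  (-0.2600-0.3290i)·(+0.3179-0.0757i)  (+0.2567-0.4060i)·(+0.0349+0.0000i)  (+0.1672+0.0383i)·(-0.3179-0.0757i)  (-0.0406-0.3581i)·(-0.0789-0.0398i)  (+0.3245-0.1572i)·(+0.2589+0.2187i)  (-0.3531-0.3503i)·(+0.2124+0.2879i)
Y_4^-2(R⁻¹ n̂) = -0.013913-0.278144i

Re=-0.0139 Im=-0.2781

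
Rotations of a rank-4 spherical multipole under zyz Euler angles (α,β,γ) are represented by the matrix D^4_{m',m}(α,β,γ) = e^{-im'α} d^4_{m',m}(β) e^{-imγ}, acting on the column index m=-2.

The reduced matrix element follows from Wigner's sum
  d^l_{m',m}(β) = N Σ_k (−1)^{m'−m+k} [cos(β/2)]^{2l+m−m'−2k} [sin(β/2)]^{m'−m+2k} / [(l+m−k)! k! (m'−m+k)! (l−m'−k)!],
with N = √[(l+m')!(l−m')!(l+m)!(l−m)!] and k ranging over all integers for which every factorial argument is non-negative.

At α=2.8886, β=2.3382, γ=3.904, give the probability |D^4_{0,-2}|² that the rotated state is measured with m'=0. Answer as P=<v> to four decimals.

P=0.2363

D^4_{0,-2}(2.8886,2.3382,3.904) = e^{-i·0·2.8886}·d^4_{0,-2}(2.3382)·e^{-i·-2·3.904}. Compute d first:
With c≡cos(β/2)=0.390980 and s≡sin(β/2)=0.920399, N=[24·24·2·720]^{1/2}=910.735966
k: max(0,(-2)−(0))=0 … min(4+(-2),4−(0))=2
  k=0: (−1)^2·910.7360/(96)·0.3910^6·0.9204^2 = +0.028708
  k=1: (−1)^3·910.7360/(36)·0.3910^4·0.9204^4 = -0.424242
  k=2: (−1)^4·910.7360/(96)·0.3910^2·0.9204^6 = +0.881633
d^4_{0,-2}(2.3382) = +0.028708 -0.424242 +0.881633 = +0.486099
|D^4_{0,-2}|² = |d^4_{0,-2}(β)|² = (+0.486099)² = 0.236292 (the z-rotation phases have unit modulus)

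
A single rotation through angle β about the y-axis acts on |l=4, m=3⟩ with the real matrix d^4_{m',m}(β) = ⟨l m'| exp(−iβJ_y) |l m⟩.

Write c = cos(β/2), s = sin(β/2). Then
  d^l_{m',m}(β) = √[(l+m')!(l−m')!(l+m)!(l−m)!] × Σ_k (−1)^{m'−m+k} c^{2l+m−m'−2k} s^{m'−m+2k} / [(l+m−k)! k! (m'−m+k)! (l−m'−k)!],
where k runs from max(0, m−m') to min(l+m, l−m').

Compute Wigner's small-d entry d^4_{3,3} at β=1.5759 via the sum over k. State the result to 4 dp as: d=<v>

d^4_{3,3}(β=1.5759) via Wigner's sum:
Half-angle: c=0.705300, s=0.708909. N=√(5040·1·5040·1)=5040.000000
The bounds max(0,m−m')=0 and min(l+m,l−m')=1 give 2 terms
  k=0: (−1)^0·5040.0000/(5040)·0.7053^8·0.7089^0 = +0.061234
  k=1: (−1)^1·5040.0000/(720)·0.7053^6·0.7089^2 = -0.433034
d^4_{3,3}(1.5759) = +0.061234 -0.433034 = -0.371801

d=-0.3718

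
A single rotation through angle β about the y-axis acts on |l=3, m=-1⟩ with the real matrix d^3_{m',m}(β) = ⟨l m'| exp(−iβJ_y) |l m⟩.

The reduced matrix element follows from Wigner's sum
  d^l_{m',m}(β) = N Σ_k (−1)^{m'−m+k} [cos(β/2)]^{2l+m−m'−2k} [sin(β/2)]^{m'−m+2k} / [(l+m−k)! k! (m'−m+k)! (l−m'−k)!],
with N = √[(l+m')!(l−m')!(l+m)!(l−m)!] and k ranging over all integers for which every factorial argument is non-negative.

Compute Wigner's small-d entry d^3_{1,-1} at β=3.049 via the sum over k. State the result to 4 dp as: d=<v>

d=0.9766

d^3_{1,-1}(β=3.049) via Wigner's sum:
c=cos(3.049/2)=0.046280, s=sin(3.049/2)=0.998929; N=√[24·2·2·24]=48.000000
k: max(0,(-1)−(1))=0 … min(3+(-1),3−(1))=2
  k=0: (−1)^2·48.0000/(8)·0.0463^4·0.9989^2 = +0.000027
  k=1: (−1)^3·48.0000/(6)·0.0463^2·0.9989^4 = -0.017061
  k=2: (−1)^4·48.0000/(48)·0.0463^0·0.9989^6 = +0.993588
d^3_{1,-1}(3.049) = +0.000027 -0.017061 +0.993588 = +0.976555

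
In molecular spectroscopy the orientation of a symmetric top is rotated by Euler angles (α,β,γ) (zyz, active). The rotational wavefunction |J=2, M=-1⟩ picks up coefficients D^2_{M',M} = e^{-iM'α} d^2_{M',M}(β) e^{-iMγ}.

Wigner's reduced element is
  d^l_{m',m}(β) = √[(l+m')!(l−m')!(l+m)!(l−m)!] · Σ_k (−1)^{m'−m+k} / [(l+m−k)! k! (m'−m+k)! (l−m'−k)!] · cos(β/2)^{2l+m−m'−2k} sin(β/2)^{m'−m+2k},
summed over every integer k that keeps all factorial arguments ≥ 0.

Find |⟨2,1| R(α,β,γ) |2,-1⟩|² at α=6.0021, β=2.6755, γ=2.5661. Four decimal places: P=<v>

Split into d^2_{1,-1}(β=2.6755) × two z-phases.
Half-angle: c=0.230943, s=0.972967. N=√(6·1·1·6)=6.000000
k∈{0,1} keeps every argument non-negative
  k=0: (−1)^2·6.0000/(2)·0.2309^2·0.9730^2 = +0.151470
  k=1: (−1)^3·6.0000/(6)·0.2309^0·0.9730^4 = -0.896176
d^2_{1,-1}(2.6755) = +0.151470 -0.896176 = -0.744706
|D^2_{1,-1}|² = |d^2_{1,-1}(β)|² = (-0.744706)² = 0.554587 (the z-rotation phases have unit modulus)

P=0.5546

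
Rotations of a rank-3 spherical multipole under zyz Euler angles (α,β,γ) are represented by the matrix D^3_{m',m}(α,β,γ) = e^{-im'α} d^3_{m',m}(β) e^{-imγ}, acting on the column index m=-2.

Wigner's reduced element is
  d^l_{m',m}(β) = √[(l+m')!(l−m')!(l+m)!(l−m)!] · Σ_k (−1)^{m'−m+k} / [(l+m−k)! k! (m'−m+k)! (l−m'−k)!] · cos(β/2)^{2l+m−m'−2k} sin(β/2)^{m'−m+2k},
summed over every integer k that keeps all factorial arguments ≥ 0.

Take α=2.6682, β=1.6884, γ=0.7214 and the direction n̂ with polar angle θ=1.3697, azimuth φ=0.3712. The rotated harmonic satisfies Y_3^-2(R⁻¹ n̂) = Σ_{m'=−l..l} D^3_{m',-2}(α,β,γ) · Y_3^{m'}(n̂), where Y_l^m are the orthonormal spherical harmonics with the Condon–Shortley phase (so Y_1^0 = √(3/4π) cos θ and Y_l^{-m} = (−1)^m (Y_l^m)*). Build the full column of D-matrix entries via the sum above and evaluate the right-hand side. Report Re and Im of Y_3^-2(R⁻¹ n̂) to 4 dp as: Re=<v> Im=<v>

Re=-0.0758 Im=0.3698

Need the full column D^3_{m',-2} for m'=−3..3 at α=2.6682, β=1.6884, γ=0.7214.
cos(β/2)=0.664329, sin(β/2)=0.747440
d^3_{-3,-2}: single k=1 term ⇒ +0.236902;  D = -0.236842-0.005359i
d^3_{-2,-2}: k∈[0..1] ⇒ +0.085961 -0.544072 = -0.458111;  D = -0.402903-0.218026i
d^3_{-1,-2}: k∈[0..1] ⇒ -0.305840 +0.774300 = +0.468460;  D = -0.265049-0.386269i
d^3_{0,-2}: k∈[0..1] ⇒ +0.596001 -0.754454 = -0.158453;  D = -0.020226-0.157156i
d^3_{1,-2}: k∈[0..1] ⇒ -0.774300 +0.490078 = -0.284222;  D = -0.096229+0.267437i
d^3_{2,-2}: k∈[0..1] ⇒ +0.688719 -0.174364 = +0.514355;  D = -0.375643+0.351359i
d^3_{3,-2}: single k=0 term ⇒ -0.379612;  D = -0.364974+0.104403i
Y_3^{m'}(θ=1.3697,φ=0.3712) and Σ D·Y over m':
  (-0.2368-0.0054i)·(+0.1733-0.3522i)  (-0.4029-0.2180i)·(+0.1444-0.1325i)  (-0.2650-0.3863i)·(-0.2362+0.0920i)  (-0.0202-0.1572i)·(-0.2087+0.0000i)  (-0.0962+0.2674i)·(+0.2362+0.0920i)  (-0.3756+0.3514i)·(+0.1444+0.1325i)  (-0.3650+0.1044i)·(-0.1733-0.3522i)
Y_3^-2(R⁻¹ n̂) = -0.075765+0.369816i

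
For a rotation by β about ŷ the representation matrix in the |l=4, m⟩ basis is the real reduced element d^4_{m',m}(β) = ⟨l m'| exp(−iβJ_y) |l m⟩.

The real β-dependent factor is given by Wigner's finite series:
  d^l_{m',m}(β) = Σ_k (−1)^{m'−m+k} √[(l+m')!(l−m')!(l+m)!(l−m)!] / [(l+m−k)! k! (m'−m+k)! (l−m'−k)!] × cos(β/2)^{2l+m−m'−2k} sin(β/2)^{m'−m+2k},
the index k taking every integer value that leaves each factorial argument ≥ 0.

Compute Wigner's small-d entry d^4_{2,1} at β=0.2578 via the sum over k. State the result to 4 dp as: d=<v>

d=-0.4717

d^4_{2,1}(β=0.2578) via Wigner's sum:
c=cos(0.2578/2)=0.991704, s=sin(0.2578/2)=0.128543; N=√[720·2·120·6]=1018.233765
k∈{0,1,2} keeps every argument non-negative
  k=0: (−1)^1·1018.2338/(240)·0.9917^7·0.1285^1 = -0.514470
  k=1: (−1)^2·1018.2338/(48)·0.9917^5·0.1285^3 = +0.043218
  k=2: (−1)^3·1018.2338/(72)·0.9917^3·0.1285^5 = -0.000484
d^4_{2,1}(0.2578) = -0.514470 +0.043218 -0.000484 = -0.471736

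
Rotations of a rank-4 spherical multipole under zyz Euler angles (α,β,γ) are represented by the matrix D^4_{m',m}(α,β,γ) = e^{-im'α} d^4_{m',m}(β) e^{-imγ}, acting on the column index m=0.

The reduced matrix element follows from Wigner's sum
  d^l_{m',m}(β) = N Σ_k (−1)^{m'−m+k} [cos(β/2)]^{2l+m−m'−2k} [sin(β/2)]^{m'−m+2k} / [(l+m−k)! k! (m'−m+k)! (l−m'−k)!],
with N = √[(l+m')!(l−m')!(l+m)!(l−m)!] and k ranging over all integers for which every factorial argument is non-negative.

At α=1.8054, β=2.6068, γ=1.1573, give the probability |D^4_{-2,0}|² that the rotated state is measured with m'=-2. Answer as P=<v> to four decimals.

P=0.1844

D^4_{-2,0}(1.8054,2.6068,1.1573) = e^{-i·-2·1.8054}·d^4_{-2,0}(2.6068)·e^{-i·0·1.1573}. Compute d first:
c=cos(2.6068/2)=0.264221, s=sin(2.6068/2)=0.964462; N=√[2·720·24·24]=910.735966
k: max(0,(0)−(-2))=2 … min(4+(0),4−(-2))=4
  k=2: (−1)^0·910.7360/(96)·0.2642^6·0.9645^2 = +0.003003
  k=3: (−1)^1·910.7360/(36)·0.2642^4·0.9645^4 = -0.106684
  k=4: (−1)^2·910.7360/(96)·0.2642^2·0.9645^6 = +0.533050
d^4_{-2,0}(2.6068) = +0.003003 -0.106684 +0.533050 = +0.429368
|D^4_{-2,0}|² = |d^4_{-2,0}(β)|² = (+0.429368)² = 0.184357 (the z-rotation phases have unit modulus)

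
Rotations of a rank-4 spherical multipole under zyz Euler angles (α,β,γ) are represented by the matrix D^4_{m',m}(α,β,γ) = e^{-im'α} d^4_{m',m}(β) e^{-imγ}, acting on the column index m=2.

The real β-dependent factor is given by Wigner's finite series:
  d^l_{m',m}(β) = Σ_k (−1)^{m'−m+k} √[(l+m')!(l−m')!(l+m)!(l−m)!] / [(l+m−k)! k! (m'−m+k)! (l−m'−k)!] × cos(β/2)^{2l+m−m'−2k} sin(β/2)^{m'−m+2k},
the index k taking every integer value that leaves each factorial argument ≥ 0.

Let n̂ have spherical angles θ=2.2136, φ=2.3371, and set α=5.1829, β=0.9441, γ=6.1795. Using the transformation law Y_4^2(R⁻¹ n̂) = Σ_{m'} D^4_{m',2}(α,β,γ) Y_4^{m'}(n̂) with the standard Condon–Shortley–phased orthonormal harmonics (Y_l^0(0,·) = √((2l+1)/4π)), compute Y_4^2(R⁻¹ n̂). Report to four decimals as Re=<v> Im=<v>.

Re=-0.0909 Im=-0.0518

Need the full column D^4_{m',2} for m'=−4..4 at α=5.1829, β=0.9441, γ=6.1795.
cos(β/2)=0.890638, sin(β/2)=0.454713
d^4_{-4,2}: single k=6 term ⇒ +0.037103;  D = -0.018391+0.032224i
d^4_{-3,2}: k∈[5..6] ⇒ +0.154162 -0.013395 = +0.140767;  D = -0.140604-0.006769i
d^4_{-2,2}: k∈[4..6] ⇒ +0.403502 -0.084141 +0.001828 = +0.321189;  D = -0.131673-0.292958i
d^4_{-1,2}: k∈[3..5] ⇒ +0.745132 -0.291338 +0.015188 = +0.468982;  D = +0.294120-0.365292i
d^4_{0,2}: k∈[2..4] ⇒ +0.979047 -0.680526 +0.066519 = +0.365040;  D = +0.357220+0.075157i
d^4_{1,2}: k∈[1..3] ⇒ +0.857595 -1.117698 +0.194225 = -0.065878;  D = -0.017136-0.063610i
d^4_{2,2}: k∈[0..2] ⇒ +0.395922 -1.238407 +0.403502 = -0.438983;  D = +0.326048-0.293937i
d^4_{3,2}: k∈[0..1] ⇒ -0.756328 +0.591430 = -0.164897;  D = +0.153938+0.059112i
d^4_{4,2}: single k=0 term ⇒ +0.546086;  D = -0.056624-0.543143i
Y_4^{m'}(θ=2.2136,φ=2.3371) and Σ D·Y over m':
  (-0.0184+0.0322i)·(-0.1811-0.0139i)  (-0.1406-0.0068i)·(-0.2872+0.2560i)  (-0.1317-0.2930i)·(-0.0124+0.3245i)  (+0.2941-0.3653i)·(-0.0763-0.0793i)  (+0.3572+0.0752i)·(-0.3449+0.0000i)  (-0.0171-0.0636i)·(+0.0763-0.0793i)  (+0.3260-0.2939i)·(-0.0124-0.3245i)  (+0.1539+0.0591i)·(+0.2872+0.2560i)  (-0.0566-0.5431i)·(-0.1811+0.0139i)
Y_4^2(R⁻¹ n̂) = -0.090943-0.051789i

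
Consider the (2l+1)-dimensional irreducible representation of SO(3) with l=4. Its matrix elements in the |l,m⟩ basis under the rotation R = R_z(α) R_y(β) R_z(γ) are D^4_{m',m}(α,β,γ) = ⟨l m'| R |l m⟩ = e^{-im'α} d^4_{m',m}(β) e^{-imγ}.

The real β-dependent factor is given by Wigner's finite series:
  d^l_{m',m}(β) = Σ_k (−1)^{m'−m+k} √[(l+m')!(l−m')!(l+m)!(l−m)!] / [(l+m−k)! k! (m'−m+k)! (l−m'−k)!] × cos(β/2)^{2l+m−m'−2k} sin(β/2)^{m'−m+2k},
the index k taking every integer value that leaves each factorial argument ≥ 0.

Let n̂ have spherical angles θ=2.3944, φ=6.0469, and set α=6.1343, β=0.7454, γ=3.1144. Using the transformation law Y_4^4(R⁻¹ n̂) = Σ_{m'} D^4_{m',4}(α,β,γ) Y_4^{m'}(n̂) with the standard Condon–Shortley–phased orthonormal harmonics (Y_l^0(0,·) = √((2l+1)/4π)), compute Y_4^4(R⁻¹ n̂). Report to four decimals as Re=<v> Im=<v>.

Need the full column D^4_{m',4} for m'=−4..4 at α=6.1343, β=0.7454, γ=3.1144.
cos(β/2)=0.931348, sin(β/2)=0.364131
d^4_{-4,4}: single k=8 term ⇒ +0.000309;  D = +0.000273-0.000145i
d^4_{-3,4}: single k=7 term ⇒ +0.002236;  D = +0.002110-0.000741i
d^4_{-2,4}: single k=6 term ⇒ +0.010699;  D = +0.010509-0.002010i
d^4_{-1,4}: single k=5 term ⇒ +0.038701;  D = +0.038670-0.001552i
d^4_{0,4}: single k=4 term ⇒ +0.110670;  D = +0.110016+0.012014i
d^4_{1,4}: single k=3 term ⇒ +0.253179;  D = +0.244821+0.064514i
d^4_{2,4}: single k=2 term ⇒ +0.457895;  D = +0.420574+0.181068i
d^4_{3,4}: single k=1 term ⇒ +0.626016;  D = +0.531911+0.330102i
d^4_{4,4}: single k=0 term ⇒ +0.566102;  D = +0.431402+0.366556i
Y_4^{m'}(θ=2.3944,φ=6.0469) and Σ D·Y over m':
  (+0.0003-0.0001i)·(+0.0553+0.0765i)  (+0.0021-0.0007i)·(-0.2188-0.1876i)  (+0.0105-0.0020i)·(+0.3807+0.1946i)  (+0.0387-0.0016i)·(-0.1759-0.0424i)  (+0.1100+0.0120i)·(-0.3182+0.0000i)  (+0.2448+0.0645i)·(+0.1759-0.0424i)  (+0.4206+0.1811i)·(+0.3807-0.1946i)  (+0.5319+0.3301i)·(+0.2188-0.1876i)  (+0.4314+0.3666i)·(+0.0553-0.0765i)
Y_4^4(R⁻¹ n̂) = +0.433249-0.056382i

Re=0.4332 Im=-0.0564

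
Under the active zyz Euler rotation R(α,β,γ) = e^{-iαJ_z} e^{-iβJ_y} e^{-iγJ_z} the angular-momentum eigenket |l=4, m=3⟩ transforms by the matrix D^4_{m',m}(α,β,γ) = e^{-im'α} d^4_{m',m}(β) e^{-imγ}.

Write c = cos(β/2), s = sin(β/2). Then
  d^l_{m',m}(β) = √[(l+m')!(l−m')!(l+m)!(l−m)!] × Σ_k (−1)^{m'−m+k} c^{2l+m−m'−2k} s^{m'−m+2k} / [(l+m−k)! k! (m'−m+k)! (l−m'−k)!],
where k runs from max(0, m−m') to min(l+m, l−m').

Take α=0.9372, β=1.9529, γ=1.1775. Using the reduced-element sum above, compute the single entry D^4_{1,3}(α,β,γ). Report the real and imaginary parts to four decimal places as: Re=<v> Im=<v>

Re=0.1069 Im=-0.4319

D^4_{1,3}(0.9372,1.9529,1.1775) = e^{-i·1·0.9372}·d^4_{1,3}(1.9529)·e^{-i·3·1.1775}. Compute d first:
c=cos(1.9529/2)=0.559967, s=sin(1.9529/2)=0.828515; N=√[120·6·5040·1]=1904.940944
The bounds max(0,m−m')=2 and min(l+m,l−m')=3 give 2 terms
  k=2: (−1)^0·1904.9409/(240)·0.5600^6·0.8285^2 = +0.167976
  k=3: (−1)^1·1904.9409/(144)·0.5600^4·0.8285^4 = -0.612873
d^4_{1,3}(1.9529) = +0.167976 -0.612873 = -0.444897
Attach z-rotation phases: D = e^{-i(1)(0.9372)}·(-0.444897)·e^{-i(3)(1.1775)} = +0.106915-0.431860i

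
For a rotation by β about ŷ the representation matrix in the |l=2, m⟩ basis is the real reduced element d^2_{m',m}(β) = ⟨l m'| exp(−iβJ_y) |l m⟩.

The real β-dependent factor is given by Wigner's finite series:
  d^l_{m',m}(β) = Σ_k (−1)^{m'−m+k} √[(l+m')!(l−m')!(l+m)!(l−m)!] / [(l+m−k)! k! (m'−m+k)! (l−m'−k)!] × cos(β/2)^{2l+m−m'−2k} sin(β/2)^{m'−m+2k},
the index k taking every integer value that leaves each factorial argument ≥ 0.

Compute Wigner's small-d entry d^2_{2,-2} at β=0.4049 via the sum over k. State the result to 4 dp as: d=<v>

d=0.0016

d^2_{2,-2}(β=0.4049) via Wigner's sum:
c=cos(0.4049/2)=0.979577, s=sin(0.4049/2)=0.201070; N=√[24·1·1·24]=24.000000
k: max(0,(-2)−(2))=0 … min(2+(-2),2−(2))=0
  k=0: (−1)^4·24.0000/(24)·0.9796^0·0.2011^4 = +0.001635
d^2_{2,-2}(0.4049) = +0.001635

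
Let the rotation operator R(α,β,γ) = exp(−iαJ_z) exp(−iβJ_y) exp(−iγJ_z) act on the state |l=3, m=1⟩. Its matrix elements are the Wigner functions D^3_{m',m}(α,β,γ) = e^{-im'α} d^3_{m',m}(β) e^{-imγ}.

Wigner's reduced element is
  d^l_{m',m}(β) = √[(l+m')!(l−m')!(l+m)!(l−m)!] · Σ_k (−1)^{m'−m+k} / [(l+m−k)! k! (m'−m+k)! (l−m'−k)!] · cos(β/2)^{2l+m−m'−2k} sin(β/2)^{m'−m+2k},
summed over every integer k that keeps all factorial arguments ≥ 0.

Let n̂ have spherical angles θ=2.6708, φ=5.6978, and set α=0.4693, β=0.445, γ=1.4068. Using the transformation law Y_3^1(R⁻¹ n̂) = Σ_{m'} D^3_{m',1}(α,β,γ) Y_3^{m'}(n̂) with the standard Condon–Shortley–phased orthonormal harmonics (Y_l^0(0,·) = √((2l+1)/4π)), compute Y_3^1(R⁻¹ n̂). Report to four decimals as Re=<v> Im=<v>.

Re=0.1430 Im=0.3127

Need the full column D^3_{m',1} for m'=−3..3 at α=0.4693, β=0.445, γ=1.4068.
cos(β/2)=0.975349, sin(β/2)=0.220669
d^3_{-3,1}: single k=4 term ⇒ +0.008736;  D = +0.008736+0.000010i
d^3_{-2,1}: k∈[3..4] ⇒ +0.063057 -0.001614 = +0.061443;  D = +0.054831-0.027728i
d^3_{-1,1}: k∈[2..4] ⇒ +0.264407 -0.018046 +0.000115 = +0.246477;  D = +0.145866-0.198680i
d^3_{0,1}: k∈[1..3] ⇒ +0.674732 -0.103613 +0.001768 = +0.572887;  D = +0.093531-0.565200i
d^3_{1,1}: k∈[0..2] ⇒ +0.860914 -0.352542 +0.013534 = +0.521906;  D = -0.156876-0.497771i
d^3_{2,1}: k∈[0..1] ⇒ -0.615943 +0.063057 = -0.552886;  D = +0.386707+0.395147i
d^3_{3,1}: single k=0 term ⇒ +0.170674;  D = -0.161636-0.054804i
Y_3^{m'}(θ=2.6708,φ=5.6978) and Σ D·Y over m':
  (+0.0087+0.0000i)·(-0.0072+0.0383i)  (+0.0548-0.0277i)·(-0.0730-0.1726i)  (+0.1459-0.1987i)·(+0.3630+0.2407i)  (+0.0935-0.5652i)·(-0.3230+0.0000i)  (-0.1569-0.4978i)·(-0.3630+0.2407i)  (+0.3867+0.3951i)·(-0.0730+0.1726i)  (-0.1616-0.0548i)·(+0.0072+0.0383i)
Y_3^1(R⁻¹ n̂) = +0.142966+0.312728i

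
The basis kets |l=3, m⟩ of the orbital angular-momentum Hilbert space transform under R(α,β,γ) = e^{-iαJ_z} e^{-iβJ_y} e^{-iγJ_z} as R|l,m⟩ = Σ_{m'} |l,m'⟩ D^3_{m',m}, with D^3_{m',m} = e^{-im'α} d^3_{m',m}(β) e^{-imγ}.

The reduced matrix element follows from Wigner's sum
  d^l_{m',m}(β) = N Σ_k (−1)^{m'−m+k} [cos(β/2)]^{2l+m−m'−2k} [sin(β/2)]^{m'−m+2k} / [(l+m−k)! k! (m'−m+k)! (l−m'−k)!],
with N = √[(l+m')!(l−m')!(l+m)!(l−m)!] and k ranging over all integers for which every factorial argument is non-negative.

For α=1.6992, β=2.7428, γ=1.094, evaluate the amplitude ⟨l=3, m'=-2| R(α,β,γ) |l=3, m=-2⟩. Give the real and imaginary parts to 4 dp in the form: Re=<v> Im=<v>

Re=-0.0056 Im=0.0047

First d^3_{-2,-2}(β=2.7428), then the phase factors e^{-i(-2)α} and e^{-i(-2)γ}:
c=cos(2.7428/2)=0.198078, s=sin(2.7428/2)=0.980186; N=√[1·120·1·120]=120.000000
k: max(0,(-2)−(-2))=0 … min(3+(-2),3−(-2))=1
  k=0: (−1)^0·120.0000/(120)·0.1981^6·0.9802^0 = +0.000060
  k=1: (−1)^1·120.0000/(24)·0.1981^4·0.9802^2 = -0.007395
d^3_{-2,-2}(2.7428) = +0.000060 -0.007395 = -0.007334
Phases: e^{-i·(-2)·1.6992}=-0.967206-0.253994i, e^{-i·(-2)·1.094}=-0.578757+0.815500i ⇒ D=-0.005625+0.004707i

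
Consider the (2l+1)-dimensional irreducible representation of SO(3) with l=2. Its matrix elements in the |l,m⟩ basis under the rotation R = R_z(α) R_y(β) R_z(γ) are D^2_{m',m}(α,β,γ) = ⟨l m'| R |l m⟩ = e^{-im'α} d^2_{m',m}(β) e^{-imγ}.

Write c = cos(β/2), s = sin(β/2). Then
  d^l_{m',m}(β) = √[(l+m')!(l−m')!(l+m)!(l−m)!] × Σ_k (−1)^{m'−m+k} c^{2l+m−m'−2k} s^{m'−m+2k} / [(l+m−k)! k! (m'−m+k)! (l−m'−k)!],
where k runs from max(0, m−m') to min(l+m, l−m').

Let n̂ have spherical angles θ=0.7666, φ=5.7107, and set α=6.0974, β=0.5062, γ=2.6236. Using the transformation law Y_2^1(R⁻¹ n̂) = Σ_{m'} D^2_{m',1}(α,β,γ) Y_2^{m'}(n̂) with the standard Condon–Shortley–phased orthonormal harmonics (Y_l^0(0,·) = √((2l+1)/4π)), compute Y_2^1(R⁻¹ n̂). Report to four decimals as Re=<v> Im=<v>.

Need the full column D^2_{m',1} for m'=−2..2 at α=6.0974, β=0.5062, γ=2.6236.
cos(β/2)=0.968141, sin(β/2)=0.250406
d^2_{-2,1}: single k=3 term ⇒ +0.030402;  D = -0.030077-0.004436i
d^2_{-1,1}: k∈[2..3] ⇒ +0.176315 -0.003932 = +0.172383;  D = -0.162958-0.056219i
d^2_{0,1}: k∈[1..2] ⇒ +0.556592 -0.037235 = +0.519357;  D = -0.451225-0.257153i
d^2_{1,1}: k∈[0..1] ⇒ +0.878525 -0.176315 = +0.702210;  D = -0.535367-0.454402i
d^2_{2,1}: single k=0 term ⇒ -0.454455;  D = +0.286194+0.353019i
Y_2^{m'}(θ=0.7666,φ=5.7107) and Σ D·Y over m':
  (-0.0301-0.0044i)·(+0.0768+0.1693i)  (-0.1630-0.0562i)·(+0.3245+0.2091i)  (-0.4512-0.2572i)·(+0.1755+0.0000i)  (-0.5354-0.4544i)·(-0.3245+0.2091i)  (+0.2862+0.3530i)·(+0.0768-0.1693i)
Y_2^1(R⁻¹ n̂) = +0.228598-0.088729i

Re=0.2286 Im=-0.0887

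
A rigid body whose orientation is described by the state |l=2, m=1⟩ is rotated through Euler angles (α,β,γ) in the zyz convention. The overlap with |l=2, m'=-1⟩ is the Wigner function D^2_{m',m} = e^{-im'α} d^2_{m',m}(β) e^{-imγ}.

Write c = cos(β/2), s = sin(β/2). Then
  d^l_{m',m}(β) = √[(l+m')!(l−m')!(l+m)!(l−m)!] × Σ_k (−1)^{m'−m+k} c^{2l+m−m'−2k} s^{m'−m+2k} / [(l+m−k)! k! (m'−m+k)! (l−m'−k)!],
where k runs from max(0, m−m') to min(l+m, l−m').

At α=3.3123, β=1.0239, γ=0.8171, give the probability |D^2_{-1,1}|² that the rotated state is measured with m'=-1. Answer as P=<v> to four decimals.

D^2_{-1,1}(3.3123,1.0239,0.8171) = e^{-i·-1·3.3123}·d^2_{-1,1}(1.0239)·e^{-i·1·0.8171}. Compute d first:
c=cos(1.0239/2)=0.871791, s=sin(1.0239/2)=0.489878; N=√[1·6·6·1]=6.000000
k∈{2,3} keeps every argument non-negative
  k=2: (−1)^0·6.0000/(2)·0.8718^2·0.4899^2 = +0.547170
  k=3: (−1)^1·6.0000/(6)·0.8718^0·0.4899^4 = -0.057591
d^2_{-1,1}(1.0239) = +0.547170 -0.057591 = +0.489579
|D^2_{-1,1}|² = |d^2_{-1,1}(β)|² = (+0.489579)² = 0.239688 (the z-rotation phases have unit modulus)

P=0.2397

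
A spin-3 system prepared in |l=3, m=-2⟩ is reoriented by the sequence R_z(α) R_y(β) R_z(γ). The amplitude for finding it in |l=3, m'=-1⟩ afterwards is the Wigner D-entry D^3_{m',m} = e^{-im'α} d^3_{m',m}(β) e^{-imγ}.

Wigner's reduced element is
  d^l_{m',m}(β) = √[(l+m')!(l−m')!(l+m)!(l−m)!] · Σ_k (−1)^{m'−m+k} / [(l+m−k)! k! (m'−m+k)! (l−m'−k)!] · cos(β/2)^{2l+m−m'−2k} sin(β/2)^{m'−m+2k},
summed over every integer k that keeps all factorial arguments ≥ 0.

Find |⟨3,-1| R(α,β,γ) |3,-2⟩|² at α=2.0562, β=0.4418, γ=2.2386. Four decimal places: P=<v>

First d^3_{-1,-2}(β=0.4418), then the phase factors e^{-i(-1)α} and e^{-i(-2)γ}:
With c≡cos(β/2)=0.975701 and s≡sin(β/2)=0.219108, N=[2·24·1·120]^{1/2}=75.894664
k: max(0,(-2)−(-1))=0 … min(3+(-2),3−(-1))=1
  k=0: (−1)^1·75.8947/(24)·0.9757^5·0.2191^1 = -0.612690
  k=1: (−1)^2·75.8947/(12)·0.9757^3·0.2191^3 = +0.061795
d^3_{-1,-2}(0.4418) = -0.612690 +0.061795 = -0.550895
|D^3_{-1,-2}|² = |d^3_{-1,-2}(β)|² = (-0.550895)² = 0.303485 (the z-rotation phases have unit modulus)

P=0.3035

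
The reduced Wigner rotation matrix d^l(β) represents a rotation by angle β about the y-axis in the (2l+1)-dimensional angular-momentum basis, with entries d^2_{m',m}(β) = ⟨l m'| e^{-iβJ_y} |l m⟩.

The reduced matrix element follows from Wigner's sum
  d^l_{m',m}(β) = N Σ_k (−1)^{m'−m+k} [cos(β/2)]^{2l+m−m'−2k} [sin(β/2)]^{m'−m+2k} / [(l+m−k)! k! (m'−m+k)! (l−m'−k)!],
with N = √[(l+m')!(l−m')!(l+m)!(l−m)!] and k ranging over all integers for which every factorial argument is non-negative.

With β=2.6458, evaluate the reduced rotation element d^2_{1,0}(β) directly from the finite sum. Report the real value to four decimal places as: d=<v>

d=0.5125

d^2_{1,0}(β=2.6458) via Wigner's sum:
c=cos(2.6458/2)=0.245365, s=sin(2.6458/2)=0.969431; N=√[6·1·2·2]=4.898979
k: max(0,(0)−(1))=0 … min(2+(0),2−(1))=1
  k=0: (−1)^1·4.8990/(2)·0.2454^3·0.9694^1 = -0.035078
  k=1: (−1)^2·4.8990/(2)·0.2454^1·0.9694^3 = +0.547569
d^2_{1,0}(2.6458) = -0.035078 +0.547569 = +0.512491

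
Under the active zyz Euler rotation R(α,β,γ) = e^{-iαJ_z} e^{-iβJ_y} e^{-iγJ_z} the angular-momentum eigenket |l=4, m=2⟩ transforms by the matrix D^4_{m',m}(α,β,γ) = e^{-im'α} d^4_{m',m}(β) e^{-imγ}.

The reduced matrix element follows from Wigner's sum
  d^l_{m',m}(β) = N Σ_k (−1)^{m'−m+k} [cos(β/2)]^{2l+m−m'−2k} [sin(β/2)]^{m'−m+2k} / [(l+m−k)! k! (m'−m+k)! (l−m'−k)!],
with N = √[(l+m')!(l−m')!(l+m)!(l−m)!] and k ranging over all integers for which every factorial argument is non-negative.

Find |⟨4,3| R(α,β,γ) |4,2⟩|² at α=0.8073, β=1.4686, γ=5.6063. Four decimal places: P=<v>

D^4_{3,2}(0.8073,1.4686,5.6063) = e^{-i·3·0.8073}·d^4_{3,2}(1.4686)·e^{-i·2·5.6063}. Compute d first:
c=cos(1.4686/2)=0.742300, s=sin(1.4686/2)=0.670068; N=√[5040·1·720·2]=2693.993318
k: max(0,(2)−(3))=0 … min(4+(2),4−(3))=1
  k=0: (−1)^1·2693.9933/(720)·0.7423^7·0.6701^1 = -0.311343
  k=1: (−1)^2·2693.9933/(240)·0.7423^5·0.6701^3 = +0.761095
d^4_{3,2}(1.4686) = -0.311343 +0.761095 = +0.449752
|D^4_{3,2}|² = |d^4_{3,2}(β)|² = (+0.449752)² = 0.202277 (the z-rotation phases have unit modulus)

P=0.2023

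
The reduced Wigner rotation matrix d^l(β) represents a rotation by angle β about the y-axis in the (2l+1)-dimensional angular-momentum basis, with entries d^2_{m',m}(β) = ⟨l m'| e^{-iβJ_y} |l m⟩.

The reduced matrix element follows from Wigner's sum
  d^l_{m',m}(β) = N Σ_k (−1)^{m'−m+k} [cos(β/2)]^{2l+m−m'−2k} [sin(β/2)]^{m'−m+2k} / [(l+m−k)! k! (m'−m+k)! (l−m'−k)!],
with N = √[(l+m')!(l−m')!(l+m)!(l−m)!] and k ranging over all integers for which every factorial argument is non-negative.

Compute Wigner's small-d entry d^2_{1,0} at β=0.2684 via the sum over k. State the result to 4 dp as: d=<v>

d=-0.3132

d^2_{1,0}(β=0.2684) via Wigner's sum:
Half-angle: c=0.991009, s=0.133798. N=√(6·1·2·2)=4.898979
k∈{0,1} keeps every argument non-negative
  k=0: (−1)^1·4.8990/(2)·0.9910^3·0.1338^1 = -0.318975
  k=1: (−1)^2·4.8990/(2)·0.9910^1·0.1338^3 = +0.005814
d^2_{1,0}(0.2684) = -0.318975 +0.005814 = -0.313160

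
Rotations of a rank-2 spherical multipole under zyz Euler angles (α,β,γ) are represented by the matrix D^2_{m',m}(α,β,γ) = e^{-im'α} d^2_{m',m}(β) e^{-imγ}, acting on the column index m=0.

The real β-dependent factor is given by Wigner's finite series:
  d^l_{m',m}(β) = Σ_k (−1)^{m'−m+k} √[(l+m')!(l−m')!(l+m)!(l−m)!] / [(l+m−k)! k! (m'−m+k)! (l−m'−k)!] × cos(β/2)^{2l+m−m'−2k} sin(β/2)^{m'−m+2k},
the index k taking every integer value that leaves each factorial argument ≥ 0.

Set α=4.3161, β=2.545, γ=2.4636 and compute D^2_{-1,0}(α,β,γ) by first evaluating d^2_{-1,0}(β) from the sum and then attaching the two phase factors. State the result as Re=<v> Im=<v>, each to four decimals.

D^2_{-1,0}(4.3161,2.545,2.4636) = e^{-i·-1·4.3161}·d^2_{-1,0}(2.545)·e^{-i·0·2.4636}. Compute d first:
Half-angle: c=0.293892, s=0.955839. N=√(1·6·2·2)=4.898979
k∈{1,2} keeps every argument non-negative
  k=1: (−1)^0·4.8990/(2)·0.2939^3·0.9558^1 = +0.059433
  k=2: (−1)^1·4.8990/(2)·0.2939^1·0.9558^3 = -0.628662
d^2_{-1,0}(2.545) = +0.059433 -0.628662 = -0.569230
Phases: e^{-i·(-1)·4.3161}=-0.385998-0.922500i, e^{-i·(0)·2.4636}=+1.000000+0.000000i ⇒ D=+0.219721+0.525114i

Re=0.2197 Im=0.5251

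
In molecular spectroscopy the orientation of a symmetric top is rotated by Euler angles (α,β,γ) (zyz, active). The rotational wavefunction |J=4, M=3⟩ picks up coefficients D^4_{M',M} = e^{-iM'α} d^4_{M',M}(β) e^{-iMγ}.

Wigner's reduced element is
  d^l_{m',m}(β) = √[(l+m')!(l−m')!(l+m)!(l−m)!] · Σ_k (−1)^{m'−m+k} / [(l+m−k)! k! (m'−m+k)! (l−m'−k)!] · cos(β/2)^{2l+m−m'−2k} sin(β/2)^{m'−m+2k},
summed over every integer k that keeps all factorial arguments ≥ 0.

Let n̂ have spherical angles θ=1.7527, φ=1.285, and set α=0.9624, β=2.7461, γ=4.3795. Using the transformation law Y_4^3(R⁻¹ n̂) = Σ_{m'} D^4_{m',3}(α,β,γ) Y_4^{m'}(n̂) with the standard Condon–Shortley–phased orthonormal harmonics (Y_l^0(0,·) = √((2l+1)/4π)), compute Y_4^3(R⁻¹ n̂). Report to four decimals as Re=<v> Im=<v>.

Re=-0.0516 Im=-0.4017

Need the full column D^4_{m',3} for m'=−4..4 at α=0.9624, β=2.7461, γ=4.3795.
cos(β/2)=0.196460, sin(β/2)=0.980512
d^4_{-4,3}: single k=7 term ⇒ +0.484160;  D = -0.479698-0.065584i
d^4_{-3,3}: k∈[6..7] ⇒ +0.240084 -0.854324 = -0.614240;  D = +0.416110-0.451822i
d^4_{-2,3}: k∈[5..6] ⇒ +0.077139 -0.640484 = -0.563345;  D = -0.121908-0.549997i
d^4_{-1,3}: k∈[4..5] ⇒ +0.018215 -0.272230 = -0.254015;  D = -0.234915-0.096637i
d^4_{0,3}: k∈[3..4] ⇒ +0.003264 -0.081311 = -0.078047;  D = -0.065618+0.042256i
d^4_{1,3}: k∈[2..3] ⇒ +0.000439 -0.018215 = -0.017776;  D = -0.000645+0.017764i
d^4_{2,3}: k∈[1..2] ⇒ +0.000041 -0.003097 = -0.003055;  D = +0.002442+0.001836i
d^4_{3,3}: k∈[0..1] ⇒ +0.000002 -0.000387 = -0.000385;  D = +0.000365-0.000120i
d^4_{4,3}: single k=0 term ⇒ -0.000031;  D = +0.000009-0.000030i
Y_4^{m'}(θ=1.7527,φ=1.285) and Σ D·Y over m':
  (-0.4797-0.0656i)·(+0.1717+0.3768i)  (+0.4161-0.4518i)·(+0.1629-0.1410i)  (-0.1219-0.5500i)·(+0.2098+0.1349i)  (-0.2349-0.0966i)·(+0.0658-0.2238i)  (-0.0656+0.0423i)·(+0.2175+0.0000i)  (-0.0006+0.0178i)·(-0.0658-0.2238i)  (+0.0024+0.0018i)·(+0.2098-0.1349i)  (+0.0004-0.0001i)·(-0.1629-0.1410i)  (+0.0000-0.0000i)·(+0.1717-0.3768i)
Y_4^3(R⁻¹ n̂) = -0.051577-0.401687i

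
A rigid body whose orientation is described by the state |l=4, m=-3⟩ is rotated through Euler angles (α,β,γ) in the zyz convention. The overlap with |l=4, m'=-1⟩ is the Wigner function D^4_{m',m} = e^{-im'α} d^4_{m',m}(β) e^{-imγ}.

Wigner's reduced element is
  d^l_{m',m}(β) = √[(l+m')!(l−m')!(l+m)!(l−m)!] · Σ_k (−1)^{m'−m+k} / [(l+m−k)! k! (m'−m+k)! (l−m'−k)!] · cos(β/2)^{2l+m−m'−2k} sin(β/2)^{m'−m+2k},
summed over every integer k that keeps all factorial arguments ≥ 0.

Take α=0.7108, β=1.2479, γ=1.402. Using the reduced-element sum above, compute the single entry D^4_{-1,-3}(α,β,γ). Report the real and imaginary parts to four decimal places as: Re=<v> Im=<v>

Split into d^4_{-1,-3}(β=1.2479) × two z-phases.
With c≡cos(β/2)=0.811577 and s≡sin(β/2)=0.584245, N=[6·120·1·5040]^{1/2}=1904.940944
The bounds max(0,m−m')=0 and min(l+m,l−m')=1 give 2 terms
  k=0: (−1)^2·1904.9409/(240)·0.8116^6·0.5842^2 = +0.774175
  k=1: (−1)^3·1904.9409/(144)·0.8116^4·0.5842^4 = -0.668682
d^4_{-1,-3}(1.2479) = +0.774175 -0.668682 = +0.105494
D = (+0.757840+0.652440i)·(+0.105494)·(-0.485023-0.874502i) = +0.021414-0.103298i

Re=0.0214 Im=-0.1033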